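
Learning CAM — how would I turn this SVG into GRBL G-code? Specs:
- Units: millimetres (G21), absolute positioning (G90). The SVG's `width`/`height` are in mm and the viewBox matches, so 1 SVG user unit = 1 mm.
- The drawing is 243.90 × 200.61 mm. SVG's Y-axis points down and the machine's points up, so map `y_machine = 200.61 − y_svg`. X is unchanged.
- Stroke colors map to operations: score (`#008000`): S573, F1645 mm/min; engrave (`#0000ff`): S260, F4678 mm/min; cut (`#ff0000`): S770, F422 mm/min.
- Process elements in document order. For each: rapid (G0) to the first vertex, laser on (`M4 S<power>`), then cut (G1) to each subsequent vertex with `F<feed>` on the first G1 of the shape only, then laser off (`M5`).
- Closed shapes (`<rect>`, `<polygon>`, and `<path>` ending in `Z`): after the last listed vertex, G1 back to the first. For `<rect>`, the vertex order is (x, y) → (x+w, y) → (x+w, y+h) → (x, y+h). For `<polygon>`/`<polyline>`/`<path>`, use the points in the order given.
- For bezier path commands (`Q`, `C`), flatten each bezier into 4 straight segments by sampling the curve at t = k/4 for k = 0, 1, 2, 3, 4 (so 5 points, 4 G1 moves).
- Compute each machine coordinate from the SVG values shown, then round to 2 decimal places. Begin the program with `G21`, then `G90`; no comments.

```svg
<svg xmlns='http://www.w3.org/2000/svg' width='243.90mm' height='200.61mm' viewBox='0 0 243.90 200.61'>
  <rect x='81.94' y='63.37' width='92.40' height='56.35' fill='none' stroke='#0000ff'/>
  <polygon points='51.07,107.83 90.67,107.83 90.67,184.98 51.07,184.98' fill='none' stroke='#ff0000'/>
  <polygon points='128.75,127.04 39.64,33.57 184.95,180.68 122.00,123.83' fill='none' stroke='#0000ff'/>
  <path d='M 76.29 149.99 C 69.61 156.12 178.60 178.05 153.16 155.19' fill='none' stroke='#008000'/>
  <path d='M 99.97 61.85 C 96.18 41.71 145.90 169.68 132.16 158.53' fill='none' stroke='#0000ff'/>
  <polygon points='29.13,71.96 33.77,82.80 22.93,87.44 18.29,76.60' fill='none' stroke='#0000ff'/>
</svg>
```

Since the viewBox matches the mm dimensions, user units are millimetres directly. The only transform is the Y-flip y_m = 200.61 − y_svg.

Shape 1 is a rectangle drawn with `<rect>`. Its stroke #0000ff means engrave at S260, F4678. After flipping Y the toolpath is (81.94,137.24) → (174.34,137.24) → (174.34,80.89) → (81.94,80.89) → (81.94,137.24), returning to the start.

Shape 2 is a rectangle drawn with `<polygon>`. Its stroke #ff0000 means cut at S770, F422. After flipping Y the toolpath is (51.07,92.78) → (90.67,92.78) → (90.67,15.63) → (51.07,15.63) → (51.07,92.78), returning to the start.

Shape 3 is a closed polygon drawn with `<polygon>`. Its stroke #0000ff means engrave at S260, F4678. After flipping Y the toolpath is (128.75,73.57) → (39.64,167.04) → (184.95,19.93) → (122.00,76.78) → (128.75,73.57), returning to the start.

Shape 4 is a cubic bezier drawn with `<path>`. Its stroke #008000 means score at S573, F1645. After flipping Y the toolpath is (76.29,50.62) → (89.06,44.01) → (121.76,37.15) → (150.94,35.73) → (153.16,45.42).

Shape 5 is a cubic bezier drawn with `<path>`. Its stroke #0000ff means engrave at S260, F4678. After flipping Y the toolpath is (99.97,138.76) → (105.33,130.58) → (119.80,93.79) → (132.39,55.31) → (132.16,42.08).

Shape 6 is a regular polygon drawn with `<polygon>`. Its stroke #0000ff means engrave at S260, F4678. After flipping Y the toolpath is (29.13,128.65) → (33.77,117.81) → (22.93,113.17) → (18.29,124.01) → (29.13,128.65), returning to the start.

G21
G90
G0 X81.94 Y137.24
M4 S260
G1 X174.34 Y137.24 F4678
G1 X174.34 Y80.89
G1 X81.94 Y80.89
G1 X81.94 Y137.24
M5
G0 X51.07 Y92.78
M4 S770
G1 X90.67 Y92.78 F422
G1 X90.67 Y15.63
G1 X51.07 Y15.63
G1 X51.07 Y92.78
M5
G0 X128.75 Y73.57
M4 S260
G1 X39.64 Y167.04 F4678
G1 X184.95 Y19.93
G1 X122.00 Y76.78
G1 X128.75 Y73.57
M5
G0 X76.29 Y50.62
M4 S573
G1 X89.06 Y44.01 F1645
G1 X121.76 Y37.15
G1 X150.94 Y35.73
G1 X153.16 Y45.42
M5
G0 X99.97 Y138.76
M4 S260
G1 X105.33 Y130.58 F4678
G1 X119.80 Y93.79
G1 X132.39 Y55.31
G1 X132.16 Y42.08
M5
G0 X29.13 Y128.65
M4 S260
G1 X33.77 Y117.81 F4678
G1 X22.93 Y113.17
G1 X18.29 Y124.01
G1 X29.13 Y128.65
M5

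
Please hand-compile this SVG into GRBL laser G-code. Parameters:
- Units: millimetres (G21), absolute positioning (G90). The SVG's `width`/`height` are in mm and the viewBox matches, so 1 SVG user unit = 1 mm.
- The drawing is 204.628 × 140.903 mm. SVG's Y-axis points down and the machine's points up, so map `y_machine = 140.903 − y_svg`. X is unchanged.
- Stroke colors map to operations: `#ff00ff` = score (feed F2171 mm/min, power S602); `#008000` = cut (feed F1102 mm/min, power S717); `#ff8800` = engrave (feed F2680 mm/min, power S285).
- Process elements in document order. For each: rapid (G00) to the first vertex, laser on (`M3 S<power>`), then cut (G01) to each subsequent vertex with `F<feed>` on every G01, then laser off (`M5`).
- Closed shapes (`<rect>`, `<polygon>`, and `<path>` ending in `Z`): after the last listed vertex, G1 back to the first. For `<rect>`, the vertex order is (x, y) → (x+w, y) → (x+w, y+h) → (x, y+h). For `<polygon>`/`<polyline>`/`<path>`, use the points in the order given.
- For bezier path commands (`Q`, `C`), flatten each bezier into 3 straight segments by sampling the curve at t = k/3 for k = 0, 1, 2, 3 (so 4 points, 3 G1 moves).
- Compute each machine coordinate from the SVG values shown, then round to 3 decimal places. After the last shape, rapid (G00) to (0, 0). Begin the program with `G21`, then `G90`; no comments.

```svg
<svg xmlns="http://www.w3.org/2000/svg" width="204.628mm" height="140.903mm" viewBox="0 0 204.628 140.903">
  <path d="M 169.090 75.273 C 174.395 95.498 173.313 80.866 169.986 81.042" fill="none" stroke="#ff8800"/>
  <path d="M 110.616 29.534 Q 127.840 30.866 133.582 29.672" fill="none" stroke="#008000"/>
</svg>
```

viewBox `0 0 204.628 140.903` with mm width/height → 1 unit = 1 mm. Flip: y_m = 140.903 − y_svg.

**Shape 1** — `<path>` cubic bezier, stroke `#ff8800` → engrave (S285, F2680). Control points (SVG): P0=(169.090,75.273), P1=(174.395,95.498), P2=(173.313,80.866), P3=(169.986,81.042); sampled at t=k/3. Machine vertices: (169.090,65.630) → (172.419,55.185) → (172.411,56.940) → (169.986,59.861). Open path.

**Shape 2** — `<path>` quadratic bezier, stroke `#008000` → cut (S717, F1102). Control points (SVG): P0=(110.616,29.534), P1=(127.840,30.866), P2=(133.582,29.672); sampled at t=k/3. Machine vertices: (110.616,111.369) → (120.823,110.762) → (128.478,110.716) → (133.582,111.231). Open path.

G21
G90
G00 X169.090 Y65.630
M3 S285
G01 X172.419 Y55.185 F2680
G01 X172.411 Y56.940 F2680
G01 X169.986 Y59.861 F2680
M5
G00 X110.616 Y111.369
M3 S717
G01 X120.823 Y110.762 F1102
G01 X128.478 Y110.716 F1102
G01 X133.582 Y111.231 F1102
M5
G00 X0.000 Y0.000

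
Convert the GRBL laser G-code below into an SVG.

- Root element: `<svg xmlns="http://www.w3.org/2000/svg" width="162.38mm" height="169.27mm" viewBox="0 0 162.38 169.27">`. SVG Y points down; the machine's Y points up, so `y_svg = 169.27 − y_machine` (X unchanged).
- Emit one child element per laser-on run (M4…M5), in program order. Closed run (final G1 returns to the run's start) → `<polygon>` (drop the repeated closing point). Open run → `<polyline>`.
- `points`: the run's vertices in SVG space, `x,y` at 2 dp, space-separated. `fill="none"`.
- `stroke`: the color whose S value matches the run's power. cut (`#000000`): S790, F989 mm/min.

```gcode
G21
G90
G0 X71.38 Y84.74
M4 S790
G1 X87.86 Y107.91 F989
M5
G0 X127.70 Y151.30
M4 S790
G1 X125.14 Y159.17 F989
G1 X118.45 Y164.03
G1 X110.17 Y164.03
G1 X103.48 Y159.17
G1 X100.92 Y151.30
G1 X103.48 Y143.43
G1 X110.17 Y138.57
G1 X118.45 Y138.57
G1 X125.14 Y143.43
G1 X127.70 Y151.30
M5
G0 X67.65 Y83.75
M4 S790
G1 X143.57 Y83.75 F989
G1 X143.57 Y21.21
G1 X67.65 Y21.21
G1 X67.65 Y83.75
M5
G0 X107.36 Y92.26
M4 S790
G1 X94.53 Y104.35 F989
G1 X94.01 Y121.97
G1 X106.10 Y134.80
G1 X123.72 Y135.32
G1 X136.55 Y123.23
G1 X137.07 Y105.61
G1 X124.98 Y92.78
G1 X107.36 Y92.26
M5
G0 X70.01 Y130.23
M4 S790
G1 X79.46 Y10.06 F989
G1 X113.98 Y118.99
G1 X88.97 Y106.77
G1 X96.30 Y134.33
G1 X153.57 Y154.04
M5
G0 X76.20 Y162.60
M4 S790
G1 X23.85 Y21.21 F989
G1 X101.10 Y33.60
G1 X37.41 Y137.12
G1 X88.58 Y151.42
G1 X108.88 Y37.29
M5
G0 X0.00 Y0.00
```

<svg xmlns="http://www.w3.org/2000/svg" width="162.38mm" height="169.27mm" viewBox="0 0 162.38 169.27">
  <polyline points="71.38,84.53 87.86,61.36" fill="none" stroke="#000000"/>
  <polygon points="127.70,17.97 125.14,10.10 118.45,5.24 110.17,5.24 103.48,10.10 100.92,17.97 103.48,25.84 110.17,30.70 118.45,30.70 125.14,25.84" fill="none" stroke="#000000"/>
  <polygon points="67.65,85.52 143.57,85.52 143.57,148.06 67.65,148.06" fill="none" stroke="#000000"/>
  <polygon points="107.36,77.01 94.53,64.92 94.01,47.30 106.10,34.47 123.72,33.95 136.55,46.04 137.07,63.66 124.98,76.49" fill="none" stroke="#000000"/>
  <polyline points="70.01,39.04 79.46,159.21 113.98,50.28 88.97,62.50 96.30,34.94 153.57,15.23" fill="none" stroke="#000000"/>
  <polyline points="76.20,6.67 23.85,148.06 101.10,135.67 37.41,32.15 88.58,17.85 108.88,131.98" fill="none" stroke="#000000"/>
</svg>

Each laser-on run becomes one SVG element. Flip Y back into SVG space with y_svg = 169.27 − y_machine. Every run uses S790, so all elements get stroke `#000000` (cut).

Run 1: The run is open, so emit a `<polyline>` with points (Y-flipped): 71.38,84.53 87.86,61.36.

Run 2: The run returns to its start, so emit a `<polygon>` with points (Y-flipped): 127.70,17.97 125.14,10.10 118.45,5.24 110.17,5.24 103.48,10.10 100.92,17.97 103.48,25.84 110.17,30.70 118.45,30.70 125.14,25.84.

Run 3: The run returns to its start, so emit a `<polygon>` with points (Y-flipped): 67.65,85.52 143.57,85.52 143.57,148.06 67.65,148.06.

Run 4: The run returns to its start, so emit a `<polygon>` with points (Y-flipped): 107.36,77.01 94.53,64.92 94.01,47.30 106.10,34.47 123.72,33.95 136.55,46.04 137.07,63.66 124.98,76.49.

Run 5: The run is open, so emit a `<polyline>` with points (Y-flipped): 70.01,39.04 79.46,159.21 113.98,50.28 88.97,62.50 96.30,34.94 153.57,15.23.

Run 6: The run is open, so emit a `<polyline>` with points (Y-flipped): 76.20,6.67 23.85,148.06 101.10,135.67 37.41,32.15 88.58,17.85 108.88,131.98.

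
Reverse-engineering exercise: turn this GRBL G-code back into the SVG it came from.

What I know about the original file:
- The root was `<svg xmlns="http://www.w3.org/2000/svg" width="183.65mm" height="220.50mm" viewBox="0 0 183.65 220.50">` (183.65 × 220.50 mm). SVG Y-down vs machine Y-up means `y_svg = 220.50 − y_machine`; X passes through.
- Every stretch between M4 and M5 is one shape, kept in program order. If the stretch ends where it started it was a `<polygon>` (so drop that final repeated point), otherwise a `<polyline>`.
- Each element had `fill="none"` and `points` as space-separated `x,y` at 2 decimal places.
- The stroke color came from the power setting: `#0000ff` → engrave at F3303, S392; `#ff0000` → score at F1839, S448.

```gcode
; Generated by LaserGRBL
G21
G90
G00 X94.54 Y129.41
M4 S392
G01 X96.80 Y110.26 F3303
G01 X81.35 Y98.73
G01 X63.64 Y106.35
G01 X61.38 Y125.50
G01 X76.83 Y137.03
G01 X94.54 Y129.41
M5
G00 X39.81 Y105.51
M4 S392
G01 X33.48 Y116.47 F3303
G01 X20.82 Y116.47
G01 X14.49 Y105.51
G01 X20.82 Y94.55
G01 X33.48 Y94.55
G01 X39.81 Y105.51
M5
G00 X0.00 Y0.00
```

<svg xmlns="http://www.w3.org/2000/svg" width="183.65mm" height="220.50mm" viewBox="0 0 183.65 220.50">
  <polygon points="94.54,91.09 96.80,110.24 81.35,121.77 63.64,114.15 61.38,95.00 76.83,83.47" fill="none" stroke="#0000ff"/>
  <polygon points="39.81,114.99 33.48,104.03 20.82,104.03 14.49,114.99 20.82,125.95 33.48,125.95" fill="none" stroke="#0000ff"/>
</svg>

Machine Y-up, SVG Y-down with viewBox height 220.50, so y_svg = 220.50 − y_machine; X carries over. Every run uses S392, so all elements get stroke `#0000ff` (engrave).

Run 1: The run returns to its start, so emit a `<polygon>` with points (Y-flipped): 94.54,91.09 96.80,110.24 81.35,121.77 63.64,114.15 61.38,95.00 76.83,83.47.

Run 2: The run returns to its start, so emit a `<polygon>` with points (Y-flipped): 39.81,114.99 33.48,104.03 20.82,104.03 14.49,114.99 20.82,125.95 33.48,125.95.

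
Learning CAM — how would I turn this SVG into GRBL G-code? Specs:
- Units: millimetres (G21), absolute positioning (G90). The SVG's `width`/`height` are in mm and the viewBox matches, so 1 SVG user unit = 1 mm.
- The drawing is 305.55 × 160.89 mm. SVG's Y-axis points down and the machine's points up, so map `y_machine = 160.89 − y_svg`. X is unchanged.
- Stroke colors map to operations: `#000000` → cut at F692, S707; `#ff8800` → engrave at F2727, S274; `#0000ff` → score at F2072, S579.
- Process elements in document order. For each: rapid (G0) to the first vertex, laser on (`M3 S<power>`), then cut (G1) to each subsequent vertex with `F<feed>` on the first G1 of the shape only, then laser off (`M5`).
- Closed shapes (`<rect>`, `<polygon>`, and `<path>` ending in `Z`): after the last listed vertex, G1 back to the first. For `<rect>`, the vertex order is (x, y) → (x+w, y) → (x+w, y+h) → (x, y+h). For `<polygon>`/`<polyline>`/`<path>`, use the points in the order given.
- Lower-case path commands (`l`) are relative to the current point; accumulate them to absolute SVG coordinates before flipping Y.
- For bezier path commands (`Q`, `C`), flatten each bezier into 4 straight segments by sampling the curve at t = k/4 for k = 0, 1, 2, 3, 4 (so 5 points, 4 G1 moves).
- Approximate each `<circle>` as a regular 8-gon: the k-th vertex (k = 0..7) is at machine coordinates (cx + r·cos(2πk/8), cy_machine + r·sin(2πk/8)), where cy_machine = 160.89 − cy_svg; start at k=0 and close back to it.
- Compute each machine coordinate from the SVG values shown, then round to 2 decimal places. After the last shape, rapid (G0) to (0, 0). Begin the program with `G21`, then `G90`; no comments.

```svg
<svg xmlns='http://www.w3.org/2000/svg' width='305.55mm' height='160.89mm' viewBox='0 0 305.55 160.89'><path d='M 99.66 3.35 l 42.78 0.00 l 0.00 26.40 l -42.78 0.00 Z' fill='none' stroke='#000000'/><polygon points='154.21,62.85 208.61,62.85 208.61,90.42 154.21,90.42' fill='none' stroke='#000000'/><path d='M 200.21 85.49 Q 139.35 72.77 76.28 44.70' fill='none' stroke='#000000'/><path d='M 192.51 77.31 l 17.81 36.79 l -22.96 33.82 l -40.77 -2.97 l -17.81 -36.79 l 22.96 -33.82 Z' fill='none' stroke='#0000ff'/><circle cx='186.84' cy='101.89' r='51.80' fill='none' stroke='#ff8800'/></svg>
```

G21
G90
G0 X99.66 Y157.54
M3 S707
G1 X142.44 Y157.54 F692
G1 X142.44 Y131.14
G1 X99.66 Y131.14
G1 X99.66 Y157.54
M5
G0 X154.21 Y98.04
M3 S707
G1 X208.61 Y98.04 F692
G1 X208.61 Y70.47
G1 X154.21 Y70.47
G1 X154.21 Y98.04
M5
G0 X200.21 Y75.40
M3 S707
G1 X169.64 Y82.72 F692
G1 X138.80 Y91.96
G1 X107.68 Y103.11
G1 X76.28 Y116.19
M5
G0 X192.51 Y83.58
M3 S579
G1 X210.32 Y46.79 F2072
G1 X187.36 Y12.97
G1 X146.59 Y15.94
G1 X128.78 Y52.73
G1 X151.74 Y86.55
G1 X192.51 Y83.58
M5
G0 X238.64 Y59.00
M3 S274
G1 X223.47 Y95.63 F2727
G1 X186.84 Y110.80
G1 X150.21 Y95.63
G1 X135.04 Y59.00
G1 X150.21 Y22.37
G1 X186.84 Y7.20
G1 X223.47 Y22.37
G1 X238.64 Y59.00
M5
G0 X0.00 Y0.00

viewBox `0 0 305.55 160.89` with mm width/height → 1 unit = 1 mm. Flip: y_m = 160.89 − y_svg.

**Shape 1** — `<path>` rectangle, stroke `#000000` → cut (S707, F692). Machine vertices: (99.66,157.54) → (142.44,157.54) → (142.44,131.14) → (99.66,131.14) → (99.66,157.54). Closed: final G1 returns to the first vertex.

**Shape 2** — `<polygon>` rectangle, stroke `#000000` → cut (S707, F692). Machine vertices: (154.21,98.04) → (208.61,98.04) → (208.61,70.47) → (154.21,70.47) → (154.21,98.04). Closed: final G1 returns to the first vertex.

**Shape 3** — `<path>` quadratic bezier, stroke `#000000` → cut (S707, F692). Control points (SVG): P0=(200.21,85.49), P1=(139.35,72.77), P2=(76.28,44.70); sampled at t=k/4. Machine vertices: (200.21,75.40) → (169.64,82.72) → (138.80,91.96) → (107.68,103.11) → (76.28,116.19). Open path.

**Shape 4** — `<path>` regular polygon, stroke `#0000ff` → score (S579, F2072). Machine vertices: (192.51,83.58) → (210.32,46.79) → (187.36,12.97) → (146.59,15.94) → (128.78,52.73) → (151.74,86.55) → (192.51,83.58). Closed: final G1 returns to the first vertex.

**Shape 5** — `<circle>` circle, stroke `#ff8800` → engrave (S274, F2727). Machine vertices: (238.64,59.00) → (223.47,95.63) → (186.84,110.80) → (150.21,95.63) → (135.04,59.00) → (150.21,22.37) → (186.84,7.20) → (223.47,22.37) → (238.64,59.00). Closed: final G1 returns to the first vertex.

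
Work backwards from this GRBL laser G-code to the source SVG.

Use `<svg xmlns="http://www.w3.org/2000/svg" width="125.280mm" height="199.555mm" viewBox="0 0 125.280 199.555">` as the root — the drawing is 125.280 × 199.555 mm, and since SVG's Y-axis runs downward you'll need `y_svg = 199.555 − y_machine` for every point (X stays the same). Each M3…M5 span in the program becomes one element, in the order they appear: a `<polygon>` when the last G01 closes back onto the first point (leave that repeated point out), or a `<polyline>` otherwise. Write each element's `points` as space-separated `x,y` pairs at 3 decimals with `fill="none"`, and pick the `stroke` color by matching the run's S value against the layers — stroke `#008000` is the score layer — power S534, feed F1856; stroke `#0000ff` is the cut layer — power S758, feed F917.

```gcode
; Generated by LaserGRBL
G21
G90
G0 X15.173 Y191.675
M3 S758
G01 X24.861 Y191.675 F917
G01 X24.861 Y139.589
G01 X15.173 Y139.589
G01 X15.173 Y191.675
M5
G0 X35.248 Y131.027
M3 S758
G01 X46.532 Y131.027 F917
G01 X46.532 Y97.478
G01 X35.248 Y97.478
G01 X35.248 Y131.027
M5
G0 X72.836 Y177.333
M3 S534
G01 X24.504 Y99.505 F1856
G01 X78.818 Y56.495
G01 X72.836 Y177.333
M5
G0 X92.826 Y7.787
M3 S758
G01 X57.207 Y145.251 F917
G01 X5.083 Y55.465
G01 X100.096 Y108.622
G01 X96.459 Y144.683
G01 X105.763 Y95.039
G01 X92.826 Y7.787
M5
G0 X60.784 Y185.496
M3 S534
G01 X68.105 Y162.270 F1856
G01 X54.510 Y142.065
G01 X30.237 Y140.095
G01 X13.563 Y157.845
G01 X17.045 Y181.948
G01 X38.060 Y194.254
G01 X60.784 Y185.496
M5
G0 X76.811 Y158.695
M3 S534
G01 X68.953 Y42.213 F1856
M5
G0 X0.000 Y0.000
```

<svg xmlns="http://www.w3.org/2000/svg" width="125.280mm" height="199.555mm" viewBox="0 0 125.280 199.555">
  <polygon points="15.173,7.880 24.861,7.880 24.861,59.966 15.173,59.966" fill="none" stroke="#0000ff"/>
  <polygon points="35.248,68.528 46.532,68.528 46.532,102.077 35.248,102.077" fill="none" stroke="#0000ff"/>
  <polygon points="72.836,22.222 24.504,100.050 78.818,143.060" fill="none" stroke="#008000"/>
  <polygon points="92.826,191.768 57.207,54.304 5.083,144.090 100.096,90.933 96.459,54.872 105.763,104.516" fill="none" stroke="#0000ff"/>
  <polygon points="60.784,14.059 68.105,37.285 54.510,57.490 30.237,59.460 13.563,41.710 17.045,17.607 38.060,5.301" fill="none" stroke="#008000"/>
  <polyline points="76.811,40.860 68.953,157.342" fill="none" stroke="#008000"/>
</svg>

Machine Y-up, SVG Y-down with viewBox height 199.555, so y_svg = 199.555 − y_machine; X carries over.

Run 1: S758 ⇒ cut layer `#0000ff`. The run returns to its start, so emit a `<polygon>` with points (Y-flipped): 15.173,7.880 24.861,7.880 24.861,59.966 15.173,59.966.

Run 2: S758 ⇒ cut layer `#0000ff`. The run returns to its start, so emit a `<polygon>` with points (Y-flipped): 35.248,68.528 46.532,68.528 46.532,102.077 35.248,102.077.

Run 3: S534 ⇒ score layer `#008000`. The run returns to its start, so emit a `<polygon>` with points (Y-flipped): 72.836,22.222 24.504,100.050 78.818,143.060.

Run 4: power S758 maps to stroke `#0000ff` (cut). The run returns to its start, so emit a `<polygon>` with points (Y-flipped): 92.826,191.768 57.207,54.304 5.083,144.090 100.096,90.933 96.459,54.872 105.763,104.516.

Run 5: power S534 maps to stroke `#008000` (score). The run returns to its start, so emit a `<polygon>` with points (Y-flipped): 60.784,14.059 68.105,37.285 54.510,57.490 30.237,59.460 13.563,41.710 17.045,17.607 38.060,5.301.

Run 6: S534 ⇒ score layer `#008000`. The run is open, so emit a `<polyline>` with points (Y-flipped): 76.811,40.860 68.953,157.342.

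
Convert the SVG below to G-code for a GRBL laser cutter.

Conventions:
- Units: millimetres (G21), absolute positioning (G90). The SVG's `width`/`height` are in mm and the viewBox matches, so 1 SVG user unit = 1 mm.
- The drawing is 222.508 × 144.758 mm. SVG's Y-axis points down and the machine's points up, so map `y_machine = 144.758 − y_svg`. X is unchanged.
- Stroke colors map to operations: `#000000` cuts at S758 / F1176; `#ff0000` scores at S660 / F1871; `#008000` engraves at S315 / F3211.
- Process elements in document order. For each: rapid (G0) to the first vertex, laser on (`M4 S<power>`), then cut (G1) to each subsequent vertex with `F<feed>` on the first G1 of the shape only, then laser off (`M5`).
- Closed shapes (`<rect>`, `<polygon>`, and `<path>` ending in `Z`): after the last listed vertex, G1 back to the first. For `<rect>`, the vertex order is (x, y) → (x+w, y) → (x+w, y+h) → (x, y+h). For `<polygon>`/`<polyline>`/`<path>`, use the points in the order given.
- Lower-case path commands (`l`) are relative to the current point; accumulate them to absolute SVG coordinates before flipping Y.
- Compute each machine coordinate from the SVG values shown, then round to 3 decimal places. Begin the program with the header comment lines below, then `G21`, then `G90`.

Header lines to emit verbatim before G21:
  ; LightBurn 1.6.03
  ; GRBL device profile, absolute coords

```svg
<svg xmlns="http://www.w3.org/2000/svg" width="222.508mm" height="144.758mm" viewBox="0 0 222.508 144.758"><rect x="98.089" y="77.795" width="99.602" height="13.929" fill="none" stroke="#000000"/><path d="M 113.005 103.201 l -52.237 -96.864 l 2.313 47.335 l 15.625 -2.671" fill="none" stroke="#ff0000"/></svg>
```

1 u = 1 mm; y_m = 144.758 − y.

[1] `<rect>` rectangle, #000000→cut S758 F1176: (98.089,66.963) → (197.691,66.963) → (197.691,53.034) → (98.089,53.034) → (98.089,66.963) (closed)

[2] `<path>` open polyline, #ff0000→score S660 F1871: (113.005,41.557) → (60.768,138.421) → (63.081,91.086) → (78.706,93.757)

; LightBurn 1.6.03
; GRBL device profile, absolute coords
G21
G90
G0 X98.089 Y66.963
M4 S758
G1 X197.691 Y66.963 F1176
G1 X197.691 Y53.034
G1 X98.089 Y53.034
G1 X98.089 Y66.963
M5
G0 X113.005 Y41.557
M4 S660
G1 X60.768 Y138.421 F1871
G1 X63.081 Y91.086
G1 X78.706 Y93.757
M5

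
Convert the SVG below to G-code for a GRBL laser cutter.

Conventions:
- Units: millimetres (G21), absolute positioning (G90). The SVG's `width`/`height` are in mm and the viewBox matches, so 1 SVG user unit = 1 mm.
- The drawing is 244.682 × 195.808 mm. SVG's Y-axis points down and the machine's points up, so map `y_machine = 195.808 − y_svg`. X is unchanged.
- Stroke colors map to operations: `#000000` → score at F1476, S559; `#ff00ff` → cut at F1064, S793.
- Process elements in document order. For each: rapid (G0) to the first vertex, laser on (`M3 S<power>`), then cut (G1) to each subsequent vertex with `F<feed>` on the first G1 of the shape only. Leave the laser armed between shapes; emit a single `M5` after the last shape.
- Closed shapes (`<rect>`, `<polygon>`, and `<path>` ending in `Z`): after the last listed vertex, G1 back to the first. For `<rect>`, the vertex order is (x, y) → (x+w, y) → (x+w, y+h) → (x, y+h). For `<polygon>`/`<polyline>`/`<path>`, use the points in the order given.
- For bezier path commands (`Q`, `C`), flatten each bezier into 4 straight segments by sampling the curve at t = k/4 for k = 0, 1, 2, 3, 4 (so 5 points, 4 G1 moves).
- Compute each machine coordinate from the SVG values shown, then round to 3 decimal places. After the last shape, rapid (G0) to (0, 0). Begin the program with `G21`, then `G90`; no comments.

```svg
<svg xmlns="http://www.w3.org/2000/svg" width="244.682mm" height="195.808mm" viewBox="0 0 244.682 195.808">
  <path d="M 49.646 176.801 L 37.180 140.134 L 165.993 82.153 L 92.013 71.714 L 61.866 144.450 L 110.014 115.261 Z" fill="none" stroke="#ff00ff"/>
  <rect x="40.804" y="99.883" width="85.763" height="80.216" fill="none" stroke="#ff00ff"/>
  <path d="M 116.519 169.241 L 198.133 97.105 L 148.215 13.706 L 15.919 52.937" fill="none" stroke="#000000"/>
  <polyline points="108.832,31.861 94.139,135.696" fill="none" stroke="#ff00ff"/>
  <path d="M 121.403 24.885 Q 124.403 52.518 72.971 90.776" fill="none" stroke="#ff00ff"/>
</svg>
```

G21
G90
G0 X49.646 Y19.007
M3 S793
G1 X37.180 Y55.674 F1064
G1 X165.993 Y113.655
G1 X92.013 Y124.094
G1 X61.866 Y51.358
G1 X110.014 Y80.547
G1 X49.646 Y19.007
G0 X40.804 Y95.925
M3 S793
G1 X126.567 Y95.925 F1064
G1 X126.567 Y15.709
G1 X40.804 Y15.709
G1 X40.804 Y95.925
G0 X116.519 Y26.567
M3 S559
G1 X198.133 Y98.703 F1476
G1 X148.215 Y182.102
G1 X15.919 Y142.871
G0 X108.832 Y163.947
M3 S793
G1 X94.139 Y60.112 F1064
G0 X121.403 Y170.923
M3 S793
G1 X119.501 Y156.442 F1064
G1 X110.795 Y140.634
G1 X95.285 Y123.497
G1 X72.971 Y105.032
M5
G0 X0.000 Y0.000

viewBox `0 0 244.682 195.808` with mm width/height → 1 unit = 1 mm. Flip: y_m = 195.808 − y_svg.

**Shape 1** — `<path>` closed polygon, stroke `#ff00ff` → cut (S793, F1064). Machine vertices: (49.646,19.007) → (37.180,55.674) → (165.993,113.655) → (92.013,124.094) → (61.866,51.358) → (110.014,80.547) → (49.646,19.007). Closed: final G1 returns to the first vertex.

**Shape 2** — `<rect>` rectangle, stroke `#ff00ff` → cut (S793, F1064). Machine vertices: (40.804,95.925) → (126.567,95.925) → (126.567,15.709) → (40.804,15.709) → (40.804,95.925). Closed: final G1 returns to the first vertex.

**Shape 3** — `<path>` open polyline, stroke `#000000` → score (S559, F1476). Machine vertices: (116.519,26.567) → (198.133,98.703) → (148.215,182.102) → (15.919,142.871). Open path.

**Shape 4** — `<polyline>` line segment, stroke `#ff00ff` → cut (S793, F1064). Machine vertices: (108.832,163.947) → (94.139,60.112). Open path.

**Shape 5** — `<path>` quadratic bezier, stroke `#ff00ff` → cut (S793, F1064). Control points (SVG): P0=(121.403,24.885), P1=(124.403,52.518), P2=(72.971,90.776); sampled at t=k/4. Machine vertices: (121.403,170.923) → (119.501,156.442) → (110.795,140.634) → (95.285,123.497) → (72.971,105.032). Open path.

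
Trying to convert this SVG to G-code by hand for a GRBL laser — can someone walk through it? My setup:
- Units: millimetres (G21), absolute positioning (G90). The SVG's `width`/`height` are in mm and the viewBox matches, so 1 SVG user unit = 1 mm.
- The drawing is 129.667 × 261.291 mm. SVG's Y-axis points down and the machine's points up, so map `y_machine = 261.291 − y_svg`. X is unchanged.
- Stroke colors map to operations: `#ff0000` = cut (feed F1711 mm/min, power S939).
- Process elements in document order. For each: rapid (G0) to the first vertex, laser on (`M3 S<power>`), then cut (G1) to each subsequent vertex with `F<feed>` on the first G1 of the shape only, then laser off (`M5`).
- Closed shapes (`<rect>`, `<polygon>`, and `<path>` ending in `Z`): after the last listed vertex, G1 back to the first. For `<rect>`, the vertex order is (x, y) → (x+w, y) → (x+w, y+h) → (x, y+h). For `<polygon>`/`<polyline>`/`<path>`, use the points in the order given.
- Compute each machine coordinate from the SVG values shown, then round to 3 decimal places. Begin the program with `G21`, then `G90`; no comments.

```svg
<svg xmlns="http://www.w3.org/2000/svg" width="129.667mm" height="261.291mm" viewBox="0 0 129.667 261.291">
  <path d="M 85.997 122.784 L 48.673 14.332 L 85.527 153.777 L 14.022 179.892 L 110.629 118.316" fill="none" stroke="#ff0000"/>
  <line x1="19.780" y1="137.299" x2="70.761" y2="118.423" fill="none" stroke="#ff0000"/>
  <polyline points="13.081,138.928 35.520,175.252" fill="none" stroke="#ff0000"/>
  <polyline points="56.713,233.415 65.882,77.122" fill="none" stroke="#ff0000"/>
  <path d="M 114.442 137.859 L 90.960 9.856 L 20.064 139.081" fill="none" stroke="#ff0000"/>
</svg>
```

Since the viewBox matches the mm dimensions, user units are millimetres directly. The only transform is the Y-flip y_m = 261.291 − y_svg.

Shape 1 is a open polyline drawn with `<path>`. Its stroke #ff0000 means cut at S939, F1711. After flipping Y the toolpath is (85.997,138.507) → (48.673,246.959) → (85.527,107.514) → (14.022,81.399) → (110.629,142.975).

Shape 2 is a line segment drawn with `<line>`. Its stroke #ff0000 means cut at S939, F1711. After flipping Y the toolpath is (19.780,123.992) → (70.761,142.868).

Shape 3 is a line segment drawn with `<polyline>`. Its stroke #ff0000 means cut at S939, F1711. After flipping Y the toolpath is (13.081,122.363) → (35.520,86.039).

Shape 4 is a line segment drawn with `<polyline>`. Its stroke #ff0000 means cut at S939, F1711. After flipping Y the toolpath is (56.713,27.876) → (65.882,184.169).

Shape 5 is a open polyline drawn with `<path>`. Its stroke #ff0000 means cut at S939, F1711. After flipping Y the toolpath is (114.442,123.432) → (90.960,251.435) → (20.064,122.210).

G21
G90
G0 X85.997 Y138.507
M3 S939
G1 X48.673 Y246.959 F1711
G1 X85.527 Y107.514
G1 X14.022 Y81.399
G1 X110.629 Y142.975
M5
G0 X19.780 Y123.992
M3 S939
G1 X70.761 Y142.868 F1711
M5
G0 X13.081 Y122.363
M3 S939
G1 X35.520 Y86.039 F1711
M5
G0 X56.713 Y27.876
M3 S939
G1 X65.882 Y184.169 F1711
M5
G0 X114.442 Y123.432
M3 S939
G1 X90.960 Y251.435 F1711
G1 X20.064 Y122.210
M5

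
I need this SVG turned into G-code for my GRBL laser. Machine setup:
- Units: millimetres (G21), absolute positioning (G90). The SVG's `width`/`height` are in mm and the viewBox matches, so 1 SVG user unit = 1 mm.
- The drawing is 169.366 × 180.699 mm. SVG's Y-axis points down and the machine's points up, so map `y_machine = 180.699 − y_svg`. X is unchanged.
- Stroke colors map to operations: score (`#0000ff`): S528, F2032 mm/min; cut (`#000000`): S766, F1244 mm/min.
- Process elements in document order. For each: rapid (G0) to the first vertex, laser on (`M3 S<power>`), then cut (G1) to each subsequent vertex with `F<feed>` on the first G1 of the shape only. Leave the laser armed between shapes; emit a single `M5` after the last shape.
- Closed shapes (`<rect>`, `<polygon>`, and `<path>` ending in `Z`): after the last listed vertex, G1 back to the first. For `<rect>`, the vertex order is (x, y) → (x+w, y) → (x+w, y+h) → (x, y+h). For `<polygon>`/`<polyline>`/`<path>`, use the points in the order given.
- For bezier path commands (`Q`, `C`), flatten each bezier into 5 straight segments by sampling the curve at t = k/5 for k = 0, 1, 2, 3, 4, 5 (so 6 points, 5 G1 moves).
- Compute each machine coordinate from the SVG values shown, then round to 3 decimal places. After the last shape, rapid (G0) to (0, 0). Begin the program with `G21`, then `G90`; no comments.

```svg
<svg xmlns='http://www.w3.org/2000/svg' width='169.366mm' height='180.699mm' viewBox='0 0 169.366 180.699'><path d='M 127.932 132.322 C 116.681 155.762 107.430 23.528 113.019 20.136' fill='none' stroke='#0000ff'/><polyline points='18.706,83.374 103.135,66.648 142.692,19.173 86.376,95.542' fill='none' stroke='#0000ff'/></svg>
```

G21
G90
G0 X127.932 Y48.377
M3 S528
G1 X121.524 Y50.718 F2032
G1 X116.213 Y76.763
G1 X112.614 Y112.857
G1 X111.344 Y145.343
G1 X113.019 Y160.563
G0 X18.706 Y97.325
M3 S528
G1 X103.135 Y114.051 F2032
G1 X142.692 Y161.526
G1 X86.376 Y85.157
M5
G0 X0.000 Y0.000

1 u = 1 mm; y_m = 180.699 − y.

[1] `<path>` cubic bezier, #0000ff→score S528 F2032: (127.932,48.377) → (121.524,50.718) → (116.213,76.763) → (112.614,112.857) → (111.344,145.343) → (113.019,160.563)

[2] `<polyline>` open polyline, #0000ff→score S528 F2032: (18.706,97.325) → (103.135,114.051) → (142.692,161.526) → (86.376,85.157)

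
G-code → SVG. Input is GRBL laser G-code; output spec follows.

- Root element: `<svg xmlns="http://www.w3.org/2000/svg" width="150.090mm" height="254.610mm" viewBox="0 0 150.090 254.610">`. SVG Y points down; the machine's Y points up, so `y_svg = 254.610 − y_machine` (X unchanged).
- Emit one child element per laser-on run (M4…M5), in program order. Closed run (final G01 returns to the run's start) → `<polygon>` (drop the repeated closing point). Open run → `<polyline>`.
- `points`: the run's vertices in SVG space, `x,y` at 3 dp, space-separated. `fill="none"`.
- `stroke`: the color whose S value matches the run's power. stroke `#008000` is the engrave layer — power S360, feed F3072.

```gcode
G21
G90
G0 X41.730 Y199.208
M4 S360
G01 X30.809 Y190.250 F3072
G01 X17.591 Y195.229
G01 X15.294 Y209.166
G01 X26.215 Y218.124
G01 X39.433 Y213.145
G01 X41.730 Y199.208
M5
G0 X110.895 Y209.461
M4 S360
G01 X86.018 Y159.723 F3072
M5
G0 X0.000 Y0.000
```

<svg xmlns="http://www.w3.org/2000/svg" width="150.090mm" height="254.610mm" viewBox="0 0 150.090 254.610">
  <polygon points="41.730,55.402 30.809,64.360 17.591,59.381 15.294,45.444 26.215,36.486 39.433,41.465" fill="none" stroke="#008000"/>
  <polyline points="110.895,45.149 86.018,94.887" fill="none" stroke="#008000"/>
</svg>

Machine Y-up, SVG Y-down with viewBox height 254.610, so y_svg = 254.610 − y_machine; X carries over. Every run uses S360, so all elements get stroke `#008000` (engrave).

Run 1: The run returns to its start, so emit a `<polygon>` with points (Y-flipped): 41.730,55.402 30.809,64.360 17.591,59.381 15.294,45.444 26.215,36.486 39.433,41.465.

Run 2: The run is open, so emit a `<polyline>` with points (Y-flipped): 110.895,45.149 86.018,94.887.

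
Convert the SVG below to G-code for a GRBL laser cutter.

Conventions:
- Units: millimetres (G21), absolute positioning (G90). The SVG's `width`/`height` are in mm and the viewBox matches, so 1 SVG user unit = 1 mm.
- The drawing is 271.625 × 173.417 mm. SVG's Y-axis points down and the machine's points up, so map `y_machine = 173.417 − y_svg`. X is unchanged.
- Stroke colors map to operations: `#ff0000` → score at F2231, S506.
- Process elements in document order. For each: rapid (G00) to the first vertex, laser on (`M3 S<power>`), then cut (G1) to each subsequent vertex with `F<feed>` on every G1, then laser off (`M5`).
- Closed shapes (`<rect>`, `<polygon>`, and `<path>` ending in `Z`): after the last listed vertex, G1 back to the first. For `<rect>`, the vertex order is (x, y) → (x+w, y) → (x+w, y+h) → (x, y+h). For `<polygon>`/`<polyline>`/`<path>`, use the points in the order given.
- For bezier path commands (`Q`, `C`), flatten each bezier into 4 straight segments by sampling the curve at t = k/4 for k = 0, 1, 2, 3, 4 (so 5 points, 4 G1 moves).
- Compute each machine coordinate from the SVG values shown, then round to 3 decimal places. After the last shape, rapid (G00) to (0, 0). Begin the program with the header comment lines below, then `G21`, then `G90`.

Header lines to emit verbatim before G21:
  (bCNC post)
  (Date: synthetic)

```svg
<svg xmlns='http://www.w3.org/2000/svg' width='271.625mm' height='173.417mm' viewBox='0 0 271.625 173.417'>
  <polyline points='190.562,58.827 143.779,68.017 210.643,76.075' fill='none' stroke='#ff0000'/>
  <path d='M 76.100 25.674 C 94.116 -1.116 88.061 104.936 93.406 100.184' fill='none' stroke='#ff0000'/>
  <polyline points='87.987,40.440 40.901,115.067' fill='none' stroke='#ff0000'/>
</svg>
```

(bCNC post)
(Date: synthetic)
G21
G90
G00 X190.562 Y114.590
M3 S506
G1 X143.779 Y105.400 F2231
G1 X210.643 Y97.342 F2231
M5
G00 X76.100 Y147.743
M3 S506
G1 X85.653 Y146.735 F2231
G1 X89.505 Y118.752 F2231
G1 X90.981 Y86.638 F2231
G1 X93.406 Y73.233 F2231
M5
G00 X87.987 Y132.977
M3 S506
G1 X40.901 Y58.350 F2231
M5
G00 X0.000 Y0.000

Since the viewBox matches the mm dimensions, user units are millimetres directly. The only transform is the Y-flip y_m = 173.417 − y_svg.

Shape 1 is a open polyline drawn with `<polyline>`. Its stroke #ff0000 means score at S506, F2231. After flipping Y the toolpath is (190.562,114.590) → (143.779,105.400) → (210.643,97.342).

Shape 2 is a cubic bezier drawn with `<path>`. Its stroke #ff0000 means score at S506, F2231. After flipping Y the toolpath is (76.100,147.743) → (85.653,146.735) → (89.505,118.752) → (90.981,86.638) → (93.406,73.233).

Shape 3 is a line segment drawn with `<polyline>`. Its stroke #ff0000 means score at S506, F2231. After flipping Y the toolpath is (87.987,132.977) → (40.901,58.350).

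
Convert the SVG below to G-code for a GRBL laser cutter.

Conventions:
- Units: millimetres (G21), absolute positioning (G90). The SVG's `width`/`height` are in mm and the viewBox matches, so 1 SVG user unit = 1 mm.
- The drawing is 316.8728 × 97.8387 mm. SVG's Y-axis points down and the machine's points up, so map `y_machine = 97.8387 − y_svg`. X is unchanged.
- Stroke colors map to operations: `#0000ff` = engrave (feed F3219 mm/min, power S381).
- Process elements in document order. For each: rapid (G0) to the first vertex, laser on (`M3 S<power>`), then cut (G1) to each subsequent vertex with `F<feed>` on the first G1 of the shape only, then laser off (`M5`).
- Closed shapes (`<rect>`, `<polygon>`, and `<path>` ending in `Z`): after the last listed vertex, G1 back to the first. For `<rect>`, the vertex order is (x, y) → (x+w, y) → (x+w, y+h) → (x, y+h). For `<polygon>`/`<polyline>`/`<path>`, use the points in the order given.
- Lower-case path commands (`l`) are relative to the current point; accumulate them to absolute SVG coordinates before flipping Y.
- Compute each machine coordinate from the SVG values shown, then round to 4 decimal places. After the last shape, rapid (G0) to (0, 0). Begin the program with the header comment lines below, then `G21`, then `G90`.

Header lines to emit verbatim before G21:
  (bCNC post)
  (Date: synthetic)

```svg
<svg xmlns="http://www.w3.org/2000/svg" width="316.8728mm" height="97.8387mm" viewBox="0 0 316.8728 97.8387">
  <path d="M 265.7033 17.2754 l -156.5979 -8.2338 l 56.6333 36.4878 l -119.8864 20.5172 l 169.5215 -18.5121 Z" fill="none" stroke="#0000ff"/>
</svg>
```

(bCNC post)
(Date: synthetic)
G21
G90
G0 X265.7033 Y80.5633
M3 S381
G1 X109.1054 Y88.7971 F3219
G1 X165.7387 Y52.3093
G1 X45.8523 Y31.7921
G1 X215.3738 Y50.3042
G1 X265.7033 Y80.5633
M5
G0 X0.0000 Y0.0000

Since the viewBox matches the mm dimensions, user units are millimetres directly. The only transform is the Y-flip y_m = 97.8387 − y_svg.

Shape 1 is a closed polygon drawn with `<path>`. Its stroke #0000ff means engrave at S381, F3219. After flipping Y the toolpath is (265.7033,80.5633) → (109.1054,88.7971) → (165.7387,52.3093) → (45.8523,31.7921) → (215.3738,50.3042) → (265.7033,80.5633), returning to the start.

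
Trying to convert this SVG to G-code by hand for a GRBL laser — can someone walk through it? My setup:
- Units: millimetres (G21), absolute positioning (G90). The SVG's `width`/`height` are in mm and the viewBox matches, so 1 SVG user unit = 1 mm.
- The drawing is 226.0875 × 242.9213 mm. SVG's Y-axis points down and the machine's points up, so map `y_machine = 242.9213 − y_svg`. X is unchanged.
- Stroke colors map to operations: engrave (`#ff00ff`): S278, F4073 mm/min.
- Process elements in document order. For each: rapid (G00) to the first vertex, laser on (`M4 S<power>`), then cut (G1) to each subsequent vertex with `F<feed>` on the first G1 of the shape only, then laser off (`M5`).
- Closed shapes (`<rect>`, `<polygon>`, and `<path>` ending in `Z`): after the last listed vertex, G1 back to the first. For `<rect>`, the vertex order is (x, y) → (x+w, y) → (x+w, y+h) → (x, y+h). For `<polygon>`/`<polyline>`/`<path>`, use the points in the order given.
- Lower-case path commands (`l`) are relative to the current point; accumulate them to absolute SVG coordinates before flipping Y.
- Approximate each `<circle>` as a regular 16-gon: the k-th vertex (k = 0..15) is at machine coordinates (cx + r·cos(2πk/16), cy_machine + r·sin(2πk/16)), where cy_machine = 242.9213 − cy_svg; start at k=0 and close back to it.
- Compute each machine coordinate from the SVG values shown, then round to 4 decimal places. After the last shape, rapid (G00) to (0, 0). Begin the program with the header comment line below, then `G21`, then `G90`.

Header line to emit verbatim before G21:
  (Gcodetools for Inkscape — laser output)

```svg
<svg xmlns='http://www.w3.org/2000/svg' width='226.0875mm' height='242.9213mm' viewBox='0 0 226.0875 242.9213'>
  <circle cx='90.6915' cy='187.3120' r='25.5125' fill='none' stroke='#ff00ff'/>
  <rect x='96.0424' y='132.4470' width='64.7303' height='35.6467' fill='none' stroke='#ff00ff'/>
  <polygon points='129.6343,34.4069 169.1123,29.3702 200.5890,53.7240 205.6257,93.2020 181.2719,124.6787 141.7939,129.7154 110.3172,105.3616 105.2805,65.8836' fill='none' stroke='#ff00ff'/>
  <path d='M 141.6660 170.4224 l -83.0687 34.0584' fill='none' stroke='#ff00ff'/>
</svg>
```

(Gcodetools for Inkscape — laser output)
G21
G90
G00 X116.2040 Y55.6093
M4 S278
G1 X114.2620 Y65.3725 F4073
G1 X108.7316 Y73.6494
G1 X100.4547 Y79.1798
G1 X90.6915 Y81.1218
G1 X80.9283 Y79.1798
G1 X72.6514 Y73.6494
G1 X67.1210 Y65.3725
G1 X65.1790 Y55.6093
G1 X67.1210 Y45.8461
G1 X72.6514 Y37.5692
G1 X80.9283 Y32.0388
G1 X90.6915 Y30.0968
G1 X100.4547 Y32.0388
G1 X108.7316 Y37.5692
G1 X114.2620 Y45.8461
G1 X116.2040 Y55.6093
M5
G00 X96.0424 Y110.4743
M4 S278
G1 X160.7727 Y110.4743 F4073
G1 X160.7727 Y74.8276
G1 X96.0424 Y74.8276
G1 X96.0424 Y110.4743
M5
G00 X129.6343 Y208.5144
M4 S278
G1 X169.1123 Y213.5511 F4073
G1 X200.5890 Y189.1973
G1 X205.6257 Y149.7193
G1 X181.2719 Y118.2426
G1 X141.7939 Y113.2059
G1 X110.3172 Y137.5597
G1 X105.2805 Y177.0377
G1 X129.6343 Y208.5144
M5
G00 X141.6660 Y72.4989
M4 S278
G1 X58.5973 Y38.4405 F4073
M5
G00 X0.0000 Y0.0000

Since the viewBox matches the mm dimensions, user units are millimetres directly. The only transform is the Y-flip y_m = 242.9213 − y_svg.

Shape 1 is a circle drawn with `<circle>`. Its stroke #ff00ff means engrave at S278, F4073. After flipping Y the toolpath is (116.2040,55.6093) → (114.2620,65.3725) → (108.7316,73.6494) → (100.4547,79.1798) → (90.6915,81.1218) → (80.9283,79.1798) → (72.6514,73.6494) → (67.1210,65.3725) → (65.1790,55.6093) → (67.1210,45.8461) → (72.6514,37.5692) → (80.9283,32.0388) → (90.6915,30.0968) → (100.4547,32.0388) → (108.7316,37.5692) → (114.2620,45.8461) → (116.2040,55.6093), returning to the start.

Shape 2 is a rectangle drawn with `<rect>`. Its stroke #ff00ff means engrave at S278, F4073. After flipping Y the toolpath is (96.0424,110.4743) → (160.7727,110.4743) → (160.7727,74.8276) → (96.0424,74.8276) → (96.0424,110.4743), returning to the start.

Shape 3 is a regular polygon drawn with `<polygon>`. Its stroke #ff00ff means engrave at S278, F4073. After flipping Y the toolpath is (129.6343,208.5144) → (169.1123,213.5511) → (200.5890,189.1973) → (205.6257,149.7193) → (181.2719,118.2426) → (141.7939,113.2059) → (110.3172,137.5597) → (105.2805,177.0377) → (129.6343,208.5144), returning to the start.

Shape 4 is a line segment drawn with `<path>`. Its stroke #ff00ff means engrave at S278, F4073. After flipping Y the toolpath is (141.6660,72.4989) → (58.5973,38.4405).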